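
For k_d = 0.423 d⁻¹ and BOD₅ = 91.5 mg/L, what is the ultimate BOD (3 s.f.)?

BOD₅ = L₀(1 − e^(−5k_d)) ⇒ L₀ = BOD₅ / (1 − e^(−5×0.423))
= 91.5 / (1 − 0.1206) = 91.5 / 0.8794 = 104.1 mg/L.

L₀ ≈ 104 mg/L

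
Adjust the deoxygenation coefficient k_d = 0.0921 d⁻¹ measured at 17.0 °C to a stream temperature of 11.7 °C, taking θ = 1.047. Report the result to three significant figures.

k_d ≈ 0.0722 d⁻¹

k_d(T₂) = k_d(T₁) · θ^(T₂−T₁) = 0.0921 × 1.047^(11.7−17.0)
= 0.0921 × 1.047^-5.30 = 0.0921 × 0.7839 = 0.07220 d⁻¹.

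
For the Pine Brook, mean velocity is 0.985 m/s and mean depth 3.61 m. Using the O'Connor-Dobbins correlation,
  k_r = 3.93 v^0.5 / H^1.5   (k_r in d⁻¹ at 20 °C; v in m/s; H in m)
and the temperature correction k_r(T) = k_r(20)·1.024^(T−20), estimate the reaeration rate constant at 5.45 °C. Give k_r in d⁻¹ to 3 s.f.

k_r(20) = 3.93 × 0.985^0.5 / 3.61^1.5 = 3.93 × 0.9925 / 6.859 = 0.5687 d⁻¹.
k_r(5.45) = 0.5687 × 1.024^(5.45−20) = 0.5687 × 0.7082 = 0.4027 d⁻¹.

k_r ≈ 0.403 d⁻¹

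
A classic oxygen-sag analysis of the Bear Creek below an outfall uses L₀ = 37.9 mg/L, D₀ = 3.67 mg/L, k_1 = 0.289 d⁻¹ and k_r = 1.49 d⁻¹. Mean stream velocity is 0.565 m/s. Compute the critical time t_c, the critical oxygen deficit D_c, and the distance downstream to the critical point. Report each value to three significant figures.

t_c ≈ 0.937 d; D_c ≈ 5.61 mg/L; x_c ≈ 45.7 km

t_c = [1/(k_r−k_1)] ln[(k_r/k_1)(1 − D₀(k_r−k_1)/(k_1 L₀))]
= [1/(1.49−0.289)] ln[(1.49/0.289)(1 − 3.67×1.201/(0.289×37.9))]
= (1/1.201) ln[5.156 × 0.5976] = 0.8326 × ln(3.081) = 0.8326 × 1.125 = 0.9369 d.
D_c = (k_1/k_r) L₀ e^(−k_1 t_c) = (0.289/1.49) × 37.9 × e^(−0.289×0.9369) = 0.1940 × 37.9 × 0.7628 = 5.607 mg/L.
x_c = v t_c = 0.565 m/s × 0.9369 d × 86400 s/d = 45740 m ≈ 45.7 km.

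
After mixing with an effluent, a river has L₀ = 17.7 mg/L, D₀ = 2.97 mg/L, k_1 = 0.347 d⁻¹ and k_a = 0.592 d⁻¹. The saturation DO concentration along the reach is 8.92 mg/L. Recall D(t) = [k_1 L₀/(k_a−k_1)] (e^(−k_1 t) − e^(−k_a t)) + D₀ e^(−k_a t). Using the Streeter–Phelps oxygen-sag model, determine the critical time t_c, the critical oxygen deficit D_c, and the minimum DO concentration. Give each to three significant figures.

t_c = [1/(k_a−k_1)] ln[(k_a/k_1)(1 − D₀(k_a−k_1)/(k_1 L₀))]
= [1/(0.592−0.347)] ln[(0.592/0.347)(1 − 2.97×0.2450/(0.347×17.7))]
= (1/0.2450) ln[1.706 × 0.8815] = 4.082 × ln(1.504) = 4.082 × 0.4081 = 1.666 d.
D_c = (k_1/k_a) L₀ e^(−k_1 t_c) = (0.347/0.592) × 17.7 × e^(−0.347×1.666) = 0.5861 × 17.7 × 0.5610 = 5.821 mg/L.
Minimum DO = C_s − D_c = 8.92 − 5.821 = 3.099 mg/L.

t_c ≈ 1.67 d; D_c ≈ 5.82 mg/L; min DO ≈ 3.10 mg/L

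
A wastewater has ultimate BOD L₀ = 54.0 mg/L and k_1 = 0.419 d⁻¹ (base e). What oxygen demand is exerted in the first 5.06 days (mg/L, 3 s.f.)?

y_t = L₀(1 − e^(−k_1 t)) = 54.0 × (1 − e^(−0.419×5.06))
= 54.0 × (1 − 0.1200) = 54.0 × 0.8800 = 47.52 mg/L.

y ≈ 47.5 mg/L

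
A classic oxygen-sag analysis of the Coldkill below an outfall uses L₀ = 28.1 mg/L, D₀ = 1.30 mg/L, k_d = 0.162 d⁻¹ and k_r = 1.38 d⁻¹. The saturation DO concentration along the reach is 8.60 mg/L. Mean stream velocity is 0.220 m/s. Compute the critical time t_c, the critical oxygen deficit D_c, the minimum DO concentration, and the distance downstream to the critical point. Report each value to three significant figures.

t_c ≈ 1.41 d; D_c ≈ 2.63 mg/L; min DO ≈ 5.97 mg/L; x_c ≈ 26.8 km

t_c = [1/(k_r−k_d)] ln[(k_r/k_d)(1 − D₀(k_r−k_d)/(k_d L₀))]
= [1/(1.38−0.162)] ln[(1.38/0.162)(1 − 1.30×1.218/(0.162×28.1))]
= (1/1.218) ln[8.519 × 0.6522] = 0.8210 × ln(5.556) = 0.8210 × 1.715 = 1.408 d.
D_c = (k_d/k_r) L₀ e^(−k_d t_c) = (0.162/1.38) × 28.1 × e^(−0.162×1.408) = 0.1174 × 28.1 × 0.7961 = 2.626 mg/L.
Minimum DO = C_s − D_c = 8.60 − 2.626 = 5.974 mg/L.
x_c = v t_c = 0.220 m/s × 1.408 d × 86400 s/d = 26760 m ≈ 26.8 km.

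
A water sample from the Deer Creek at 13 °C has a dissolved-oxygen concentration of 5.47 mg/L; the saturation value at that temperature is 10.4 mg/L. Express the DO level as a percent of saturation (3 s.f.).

52.6 % saturation

% saturation = C/C_s × 100 = 5.47/10.4 × 100 = 52.6 %.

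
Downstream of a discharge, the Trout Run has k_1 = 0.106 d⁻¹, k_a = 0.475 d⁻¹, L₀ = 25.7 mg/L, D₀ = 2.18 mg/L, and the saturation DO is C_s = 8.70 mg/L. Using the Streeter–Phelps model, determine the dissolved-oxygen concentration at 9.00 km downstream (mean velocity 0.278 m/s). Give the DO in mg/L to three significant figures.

DO ≈ 5.96 mg/L

Travel time t = x/v = 9.00 km / (0.278 m/s) = 9000 m / 0.278 m/s = 32370 s = 0.3747 d.
k_1 L₀/(k_a−k_1) = 0.106×25.7/(0.475−0.106) = 2.724/0.3690 = 7.383 mg/L.
e^(−k_1 t) = e^(−0.106×0.3747) = 0.9611; e^(−k_a t) = e^(−0.475×0.3747) = 0.8370.
D = 7.383 × (0.9611 − 0.8370) + 2.18 × 0.8370 = 0.9162 + 1.825 = 2.741 mg/L.
DO = C_s − D = 8.70 − 2.741 = 5.959 mg/L.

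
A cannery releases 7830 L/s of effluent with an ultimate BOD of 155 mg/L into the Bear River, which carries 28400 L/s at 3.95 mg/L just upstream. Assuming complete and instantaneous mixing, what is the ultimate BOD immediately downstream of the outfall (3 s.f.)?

36.6 mg/L

Flow-weighted mixing: C = (Q_r C_r + Q_w C_w)/(Q_r + Q_w)
= (28400×3.95 + 7830×155)/(28400 + 7830) = 1.326×10^6/36230 = 36.59 mg/L.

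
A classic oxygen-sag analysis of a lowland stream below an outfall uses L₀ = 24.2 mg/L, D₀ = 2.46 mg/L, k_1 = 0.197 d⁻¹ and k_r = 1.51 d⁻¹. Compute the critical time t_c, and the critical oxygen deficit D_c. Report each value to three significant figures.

t_c = [1/(k_r−k_1)] ln[(k_r/k_1)(1 − D₀(k_r−k_1)/(k_1 L₀))]
= [1/(1.51−0.197)] ln[(1.51/0.197)(1 − 2.46×1.313/(0.197×24.2))]
= (1/1.313) ln[7.665 × 0.3225] = 0.7616 × ln(2.472) = 0.7616 × 0.9050 = 0.6892 d.
D_c = (k_1/k_r) L₀ e^(−k_1 t_c) = (0.197/1.51) × 24.2 × e^(−0.197×0.6892) = 0.1305 × 24.2 × 0.8730 = 2.756 mg/L.

t_c ≈ 0.689 d; D_c ≈ 2.76 mg/L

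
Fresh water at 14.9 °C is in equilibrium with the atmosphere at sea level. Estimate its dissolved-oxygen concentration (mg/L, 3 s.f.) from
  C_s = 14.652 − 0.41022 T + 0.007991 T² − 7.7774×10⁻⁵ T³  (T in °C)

C_s ≈ 10.1 mg/L

C_s = 14.652 − 0.41022×14.9 + 0.007991×14.9² − 7.7774×10⁻⁵×14.9³ = 10.06 mg/L.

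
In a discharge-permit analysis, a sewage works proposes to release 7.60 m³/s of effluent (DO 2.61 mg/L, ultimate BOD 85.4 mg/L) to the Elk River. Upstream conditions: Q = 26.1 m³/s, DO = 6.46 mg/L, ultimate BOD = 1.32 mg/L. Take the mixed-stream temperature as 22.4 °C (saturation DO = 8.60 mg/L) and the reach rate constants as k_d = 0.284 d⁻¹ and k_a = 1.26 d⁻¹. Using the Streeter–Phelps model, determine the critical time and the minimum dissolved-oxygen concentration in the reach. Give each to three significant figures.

t_c ≈ 0.796 d; minimum DO ≈ 4.95 mg/L

Mixed DO = (26.1×6.46 + 7.60×2.61)/(26.1+7.60) = 188.4/33.70 = 5.592 mg/L.
Mixed L₀ = (26.1×1.32 + 7.60×85.4)/(33.70) = 683.5/33.70 = 20.28 mg/L.
Initial deficit D₀ = C_s − DO₀ = 8.60 − 5.592 = 3.008 mg/L.
t_c = (1/0.9760) ln[(1.26/0.284)(1 − 3.008×0.9760/(0.284×20.28))] = 1.025 × ln(2.175) = 0.7962 d.
D_c = (0.284/1.26) × 20.28 × e^(−0.284×0.7962) = 0.2254 × 20.28 × 0.7976 = 3.646 mg/L.
Minimum DO = 8.60 − 3.646 = 4.954 mg/L.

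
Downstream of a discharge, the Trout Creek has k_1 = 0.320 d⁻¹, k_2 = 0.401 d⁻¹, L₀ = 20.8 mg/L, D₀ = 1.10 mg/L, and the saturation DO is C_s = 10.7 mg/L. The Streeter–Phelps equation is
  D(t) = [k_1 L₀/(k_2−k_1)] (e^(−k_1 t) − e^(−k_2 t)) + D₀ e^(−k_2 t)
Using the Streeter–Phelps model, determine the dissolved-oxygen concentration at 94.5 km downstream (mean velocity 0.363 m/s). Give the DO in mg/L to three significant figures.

DO ≈ 3.59 mg/L

Travel time t = x/v = 94.5 km / (0.363 m/s) = 94500 m / 0.363 m/s = 260300 s = 3.013 d.
k_1 L₀/(k_2−k_1) = 0.320×20.8/(0.401−0.320) = 6.656/0.08100 = 82.17 mg/L.
e^(−k_1 t) = e^(−0.320×3.013) = 0.3813; e^(−k_2 t) = e^(−0.401×3.013) = 0.2987.
D = 82.17 × (0.3813 − 0.2987) + 1.10 × 0.2987 = 6.785 + 0.3286 = 7.114 mg/L.
DO = C_s − D = 10.7 − 7.114 = 3.586 mg/L.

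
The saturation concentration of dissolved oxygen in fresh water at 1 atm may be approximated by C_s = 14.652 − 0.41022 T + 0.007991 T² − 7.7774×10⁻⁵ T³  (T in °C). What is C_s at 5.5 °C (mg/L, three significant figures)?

C_s = 14.652 − 0.41022×5.5 + 0.007991×5.5² − 7.7774×10⁻⁵×5.5³ = 12.62 mg/L.

C_s ≈ 12.6 mg/L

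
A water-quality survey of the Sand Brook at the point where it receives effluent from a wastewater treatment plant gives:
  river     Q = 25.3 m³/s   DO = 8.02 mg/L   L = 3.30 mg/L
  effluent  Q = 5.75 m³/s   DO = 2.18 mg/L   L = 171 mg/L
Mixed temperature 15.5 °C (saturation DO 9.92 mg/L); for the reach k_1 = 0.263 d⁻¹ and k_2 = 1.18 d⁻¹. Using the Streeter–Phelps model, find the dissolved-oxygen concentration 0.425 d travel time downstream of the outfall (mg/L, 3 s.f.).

DO ≈ 5.27 mg/L

Mixed DO = (25.3×8.02 + 5.75×2.18)/(25.3+5.75) = 215.4/31.05 = 6.939 mg/L.
Mixed L₀ = (25.3×3.30 + 5.75×171)/(31.05) = 1067/31.05 = 34.36 mg/L.
Initial deficit D₀ = C_s − DO₀ = 9.92 − 6.939 = 2.981 mg/L.
D(0.425) = [0.263×34.36/(1.18−0.263)](e^(−0.263×0.425) − e^(−1.18×0.425)) + 2.981 e^(−1.18×0.425)
= 9.853 × (0.8942 − 0.6056) + 2.981 × 0.6056 = 4.650 mg/L.
DO = 9.92 − 4.650 = 5.270 mg/L.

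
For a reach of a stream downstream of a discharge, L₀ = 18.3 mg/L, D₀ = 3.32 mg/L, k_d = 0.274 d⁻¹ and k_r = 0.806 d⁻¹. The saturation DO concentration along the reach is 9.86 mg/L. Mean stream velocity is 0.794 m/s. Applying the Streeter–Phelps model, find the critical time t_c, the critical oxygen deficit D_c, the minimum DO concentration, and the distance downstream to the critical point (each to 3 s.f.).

t_c ≈ 1.21 d; D_c ≈ 4.46 mg/L; min DO ≈ 5.40 mg/L; x_c ≈ 83.1 km

With k_r/k_d = 2.942 and 1 − D₀(k_r−k_d)/(k_d L₀) = 0.6478,
t_c = ln(2.942 × 0.6478) / (0.806 − 0.274) = ln(1.905) / 0.5320 = 0.6447/0.5320 = 1.212 d.
L(t_c) = L₀ e^(−k_d t_c) = 18.3 × 0.7175 = 13.13 mg/L, and at the critical point k_r D_c = k_d L, so D_c = (0.274/0.806) × 13.13 = 4.463 mg/L.
Minimum DO = C_s − D_c = 9.86 − 4.463 = 5.397 mg/L.
x_c = v t_c = 0.794 m/s × 1.212 d × 86400 s/d = 83140 m ≈ 83.1 km.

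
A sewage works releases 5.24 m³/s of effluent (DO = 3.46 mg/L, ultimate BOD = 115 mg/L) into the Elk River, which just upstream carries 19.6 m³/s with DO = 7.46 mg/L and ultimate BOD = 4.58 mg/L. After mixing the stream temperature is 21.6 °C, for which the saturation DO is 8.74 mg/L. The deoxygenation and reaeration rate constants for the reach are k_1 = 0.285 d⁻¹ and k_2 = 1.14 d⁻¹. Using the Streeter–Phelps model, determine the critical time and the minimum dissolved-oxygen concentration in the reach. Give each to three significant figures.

t_c ≈ 1.32 d; minimum DO ≈ 3.95 mg/L

Mixed DO = (19.6×7.46 + 5.24×3.46)/(19.6+5.24) = 164.3/24.84 = 6.616 mg/L.
Mixed L₀ = (19.6×4.58 + 5.24×115)/(24.84) = 692.4/24.84 = 27.87 mg/L.
Initial deficit D₀ = C_s − DO₀ = 8.74 − 6.616 = 2.124 mg/L.
t_c = (1/0.8550) ln[(1.14/0.285)(1 − 2.124×0.8550/(0.285×27.87))] = 1.170 × ln(3.086) = 1.318 d.
D_c = (0.285/1.14) × 27.87 × e^(−0.285×1.318) = 0.2500 × 27.87 × 0.6869 = 4.786 mg/L.
Minimum DO = 8.74 − 4.786 = 3.954 mg/L.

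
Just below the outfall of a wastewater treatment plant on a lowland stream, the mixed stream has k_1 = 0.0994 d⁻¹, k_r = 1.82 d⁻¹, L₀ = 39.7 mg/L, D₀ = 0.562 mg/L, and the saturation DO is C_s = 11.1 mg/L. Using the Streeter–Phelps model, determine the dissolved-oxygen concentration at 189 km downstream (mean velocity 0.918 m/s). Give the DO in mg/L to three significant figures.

Travel time t = x/v = 189 km / (0.918 m/s) = 189000 m / 0.918 m/s = 205900 s = 2.383 d.
k_1 L₀/(k_r−k_1) = 0.0994×39.7/(1.82−0.0994) = 3.946/1.721 = 2.293 mg/L.
e^(−k_1 t) = e^(−0.0994×2.383) = 0.7891; e^(−k_r t) = e^(−1.82×2.383) = 0.01308.
D = 2.293 × (0.7891 − 0.01308) + 0.562 × 0.01308 = 1.780 + 0.007349 = 1.787 mg/L.
DO = C_s − D = 11.1 − 1.787 = 9.313 mg/L.

DO ≈ 9.31 mg/L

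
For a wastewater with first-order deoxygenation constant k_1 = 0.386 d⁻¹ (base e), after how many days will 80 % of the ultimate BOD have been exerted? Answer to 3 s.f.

t ≈ 4.17 d

y/L₀ = 1 − e^(−k_1 t) = 0.80 ⇒ e^(−k_1 t) = 0.200
t = −ln(0.200) / 0.386 = 1.609 / 0.386 = 4.170 d.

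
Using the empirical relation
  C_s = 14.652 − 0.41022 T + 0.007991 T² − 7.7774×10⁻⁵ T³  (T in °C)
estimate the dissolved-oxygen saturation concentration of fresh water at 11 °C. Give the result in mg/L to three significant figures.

C_s = 14.652 − 0.41022×11 + 0.007991×11² − 7.7774×10⁻⁵×11³ = 11.00 mg/L.

C_s ≈ 11.0 mg/L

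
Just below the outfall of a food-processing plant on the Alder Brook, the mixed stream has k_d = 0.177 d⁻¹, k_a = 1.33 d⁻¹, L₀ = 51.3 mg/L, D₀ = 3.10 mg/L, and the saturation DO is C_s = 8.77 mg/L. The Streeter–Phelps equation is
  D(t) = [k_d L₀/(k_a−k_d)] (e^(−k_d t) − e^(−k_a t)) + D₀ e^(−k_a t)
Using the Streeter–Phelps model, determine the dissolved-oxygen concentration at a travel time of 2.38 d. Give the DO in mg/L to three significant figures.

k_d L₀/(k_a−k_d) = 0.177×51.3/(1.33−0.177) = 9.080/1.153 = 7.875 mg/L.
e^(−k_d t) = e^(−0.177×2.380) = 0.6562; e^(−k_a t) = e^(−1.33×2.380) = 0.04220.
D = 7.875 × (0.6562 − 0.04220) + 3.10 × 0.04220 = 4.836 + 0.1308 = 4.966 mg/L.
DO = C_s − D = 8.77 − 4.966 = 3.804 mg/L.

DO ≈ 3.80 mg/L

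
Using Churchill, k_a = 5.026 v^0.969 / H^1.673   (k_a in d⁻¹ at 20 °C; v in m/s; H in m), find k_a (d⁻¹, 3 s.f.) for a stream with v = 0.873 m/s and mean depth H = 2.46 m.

k_a ≈ 0.977 d⁻¹

k_a = 5.026 × 0.873^0.969 / 2.46^1.673 = 5.026 × 0.8767 / 4.509 = 0.9773 d⁻¹.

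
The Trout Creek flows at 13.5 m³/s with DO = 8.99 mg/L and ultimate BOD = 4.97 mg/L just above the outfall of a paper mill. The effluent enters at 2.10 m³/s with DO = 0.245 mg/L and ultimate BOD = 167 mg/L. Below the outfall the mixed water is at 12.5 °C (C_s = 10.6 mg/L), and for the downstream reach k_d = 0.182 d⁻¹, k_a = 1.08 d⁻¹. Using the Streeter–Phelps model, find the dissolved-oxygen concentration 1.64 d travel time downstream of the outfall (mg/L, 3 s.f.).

DO ≈ 7.02 mg/L

Mixed DO = (13.5×8.99 + 2.10×0.245)/(13.5+2.10) = 121.9/15.60 = 7.813 mg/L.
Mixed L₀ = (13.5×4.97 + 2.10×167)/(15.60) = 417.8/15.60 = 26.78 mg/L.
Initial deficit D₀ = C_s − DO₀ = 10.6 − 7.813 = 2.787 mg/L.
D(1.64) = [0.182×26.78/(1.08−0.182)](e^(−0.182×1.64) − e^(−1.08×1.64)) + 2.787 e^(−1.08×1.64)
= 5.428 × (0.7419 − 0.1701) + 2.787 × 0.1701 = 3.578 mg/L.
DO = 10.6 − 3.578 = 7.022 mg/L.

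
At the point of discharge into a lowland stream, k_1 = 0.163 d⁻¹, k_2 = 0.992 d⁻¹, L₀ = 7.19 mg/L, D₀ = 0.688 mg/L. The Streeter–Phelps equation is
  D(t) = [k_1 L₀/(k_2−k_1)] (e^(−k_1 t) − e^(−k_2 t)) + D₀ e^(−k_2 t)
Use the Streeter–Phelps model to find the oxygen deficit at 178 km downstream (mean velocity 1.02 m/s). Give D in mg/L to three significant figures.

D ≈ 0.919 mg/L

Travel time t = x/v = 178 km / (1.02 m/s) = 178000 m / 1.02 m/s = 174500 s = 2.020 d.
k_1 L₀/(k_2−k_1) = 0.163×7.19/(0.992−0.163) = 1.172/0.8290 = 1.414 mg/L.
e^(−k_1 t) = e^(−0.163×2.020) = 0.7195; e^(−k_2 t) = e^(−0.992×2.020) = 0.1348.
D = 1.414 × (0.7195 − 0.1348) + 0.688 × 0.1348 = 0.8265 + 0.09277 = 0.9193 mg/L.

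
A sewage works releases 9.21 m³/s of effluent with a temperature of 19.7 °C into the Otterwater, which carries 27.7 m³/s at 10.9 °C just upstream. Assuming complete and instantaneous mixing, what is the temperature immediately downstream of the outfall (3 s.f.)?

Flow-weighted mixing: C = (Q_r C_r + Q_w C_w)/(Q_r + Q_w)
= (27.7×10.9 + 9.21×19.7)/(27.7 + 9.21) = 483.4/36.91 = 13.10 °C.

13.1 °C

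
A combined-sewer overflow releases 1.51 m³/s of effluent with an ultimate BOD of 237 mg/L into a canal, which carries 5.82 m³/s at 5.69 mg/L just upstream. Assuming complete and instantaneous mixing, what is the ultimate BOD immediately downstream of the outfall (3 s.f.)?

Flow-weighted mixing: C = (Q_r C_r + Q_w C_w)/(Q_r + Q_w)
= (5.82×5.69 + 1.51×237)/(5.82 + 1.51) = 391.0/7.330 = 53.34 mg/L.

53.3 mg/L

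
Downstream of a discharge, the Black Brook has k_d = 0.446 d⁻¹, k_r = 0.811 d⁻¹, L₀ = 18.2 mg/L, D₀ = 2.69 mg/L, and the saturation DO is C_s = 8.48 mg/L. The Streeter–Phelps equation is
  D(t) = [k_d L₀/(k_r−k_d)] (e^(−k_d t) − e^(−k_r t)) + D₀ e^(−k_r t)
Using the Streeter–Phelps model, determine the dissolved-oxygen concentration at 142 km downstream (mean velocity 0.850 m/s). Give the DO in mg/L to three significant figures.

Travel time t = x/v = 142 km / (0.850 m/s) = 142000 m / 0.850 m/s = 167100 s = 1.934 d.
k_d L₀/(k_r−k_d) = 0.446×18.2/(0.811−0.446) = 8.117/0.3650 = 22.24 mg/L.
e^(−k_d t) = e^(−0.446×1.934) = 0.4222; e^(−k_r t) = e^(−0.811×1.934) = 0.2084.
D = 22.24 × (0.4222 − 0.2084) + 2.69 × 0.2084 = 4.753 + 0.5607 = 5.314 mg/L.
DO = C_s − D = 8.48 − 5.314 = 3.166 mg/L.

DO ≈ 3.17 mg/L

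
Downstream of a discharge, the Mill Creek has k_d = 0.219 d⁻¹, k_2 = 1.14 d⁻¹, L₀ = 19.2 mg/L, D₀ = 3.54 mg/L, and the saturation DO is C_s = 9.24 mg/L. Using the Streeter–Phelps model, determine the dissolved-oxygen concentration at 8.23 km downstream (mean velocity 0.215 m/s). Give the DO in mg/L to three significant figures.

Travel time t = x/v = 8.23 km / (0.215 m/s) = 8230 m / 0.215 m/s = 38280 s = 0.4430 d.
k_d L₀/(k_2−k_d) = 0.219×19.2/(1.14−0.219) = 4.205/0.9210 = 4.565 mg/L.
e^(−k_d t) = e^(−0.219×0.4430) = 0.9075; e^(−k_2 t) = e^(−1.14×0.4430) = 0.6035.
D = 4.565 × (0.9075 − 0.6035) + 3.54 × 0.6035 = 1.388 + 2.136 = 3.524 mg/L.
DO = C_s − D = 9.24 − 3.524 = 5.716 mg/L.

DO ≈ 5.72 mg/L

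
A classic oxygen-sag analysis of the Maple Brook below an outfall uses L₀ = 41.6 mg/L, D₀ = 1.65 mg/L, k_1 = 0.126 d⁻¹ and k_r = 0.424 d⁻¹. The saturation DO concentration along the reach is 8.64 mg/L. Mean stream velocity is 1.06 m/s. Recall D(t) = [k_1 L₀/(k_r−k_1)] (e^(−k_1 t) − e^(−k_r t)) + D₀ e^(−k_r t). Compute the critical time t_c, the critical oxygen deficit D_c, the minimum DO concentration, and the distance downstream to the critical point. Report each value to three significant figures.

At the critical point dD/dt = 0, so k_1 L₀ e^(−k_1 t) = k_r D. Substituting D(t) from the Streeter–Phelps equation and solving for t gives
t_c = ln[(k_r/k_1)(1 − D₀(k_r−k_1)/(k_1 L₀))] / (k_r−k_1).
Here k_r−k_1 = 0.2980 d⁻¹ and 1 − D₀(k_r−k_1)/(k_1 L₀) = 1 − 1.65×0.2980/(0.126×41.6) = 0.9062, so
t_c = ln(3.365 × 0.9062) / 0.2980 = 1.115 / 0.2980 = 3.741 d.
L(t_c) = L₀ e^(−k_1 t_c) = 41.6 × 0.6241 = 25.96 mg/L, and at the critical point k_r D_c = k_1 L, so D_c = (0.126/0.424) × 25.96 = 7.715 mg/L.
Minimum DO = C_s − D_c = 8.64 − 7.715 = 0.9245 mg/L.
x_c = v t_c = 1.06 m/s × 3.741 d × 86400 s/d = 342700 m ≈ 343 km.

t_c ≈ 3.74 d; D_c ≈ 7.72 mg/L; min DO ≈ 0.925 mg/L; x_c ≈ 343 km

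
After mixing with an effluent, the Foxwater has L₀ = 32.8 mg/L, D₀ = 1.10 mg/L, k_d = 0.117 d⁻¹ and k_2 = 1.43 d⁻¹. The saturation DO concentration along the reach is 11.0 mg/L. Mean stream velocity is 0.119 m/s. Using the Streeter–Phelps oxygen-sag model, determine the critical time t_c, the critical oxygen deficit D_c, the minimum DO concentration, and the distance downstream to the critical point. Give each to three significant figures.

t_c = [1/(k_2−k_d)] ln[(k_2/k_d)(1 − D₀(k_2−k_d)/(k_d L₀))]
= [1/(1.43−0.117)] ln[(1.43/0.117)(1 − 1.10×1.313/(0.117×32.8))]
= (1/1.313) ln[12.22 × 0.6236] = 0.7616 × ln(7.622) = 0.7616 × 2.031 = 1.547 d.
D_c = (k_d/k_2) L₀ e^(−k_d t_c) = (0.117/1.43) × 32.8 × e^(−0.117×1.547) = 0.08182 × 32.8 × 0.8344 = 2.239 mg/L.
Minimum DO = C_s − D_c = 11.0 − 2.239 = 8.761 mg/L.
x_c = v t_c = 0.119 m/s × 1.547 d × 86400 s/d = 15900 m ≈ 15.9 km.

t_c ≈ 1.55 d; D_c ≈ 2.24 mg/L; min DO ≈ 8.76 mg/L; x_c ≈ 15.9 km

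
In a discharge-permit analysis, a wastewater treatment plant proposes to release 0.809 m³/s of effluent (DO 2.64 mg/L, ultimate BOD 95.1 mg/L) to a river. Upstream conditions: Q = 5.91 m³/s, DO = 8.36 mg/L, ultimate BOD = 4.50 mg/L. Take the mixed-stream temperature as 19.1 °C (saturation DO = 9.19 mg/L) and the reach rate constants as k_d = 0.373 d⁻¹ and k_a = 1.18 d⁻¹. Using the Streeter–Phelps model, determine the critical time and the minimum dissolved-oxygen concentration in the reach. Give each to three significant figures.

Mixed DO = (5.91×8.36 + 0.809×2.64)/(5.91+0.809) = 51.54/6.719 = 7.671 mg/L.
Mixed L₀ = (5.91×4.50 + 0.809×95.1)/(6.719) = 103.5/6.719 = 15.41 mg/L.
Initial deficit D₀ = C_s − DO₀ = 9.19 − 7.671 = 1.519 mg/L.
t_c = (1/0.8070) ln[(1.18/0.373)(1 − 1.519×0.8070/(0.373×15.41))] = 1.239 × ln(2.489) = 1.130 d.
D_c = (0.373/1.18) × 15.41 × e^(−0.373×1.130) = 0.3161 × 15.41 × 0.6561 = 3.196 mg/L.
Minimum DO = 9.19 − 3.196 = 5.994 mg/L.

t_c ≈ 1.13 d; minimum DO ≈ 5.99 mg/L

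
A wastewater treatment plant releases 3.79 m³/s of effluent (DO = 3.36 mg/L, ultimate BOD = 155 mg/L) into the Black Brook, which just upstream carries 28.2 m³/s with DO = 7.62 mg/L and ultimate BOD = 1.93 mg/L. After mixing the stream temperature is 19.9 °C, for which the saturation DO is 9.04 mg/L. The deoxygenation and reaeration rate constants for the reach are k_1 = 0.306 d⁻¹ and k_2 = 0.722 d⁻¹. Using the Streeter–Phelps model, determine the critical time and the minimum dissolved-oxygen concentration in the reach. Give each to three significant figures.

Mixed DO = (28.2×7.62 + 3.79×3.36)/(28.2+3.79) = 227.6/31.99 = 7.115 mg/L.
Mixed L₀ = (28.2×1.93 + 3.79×155)/(31.99) = 641.9/31.99 = 20.06 mg/L.
Initial deficit D₀ = C_s − DO₀ = 9.04 − 7.115 = 1.925 mg/L.
t_c = (1/0.4160) ln[(0.722/0.306)(1 − 1.925×0.4160/(0.306×20.06))] = 2.404 × ln(2.052) = 1.728 d.
D_c = (0.306/0.722) × 20.06 × e^(−0.306×1.728) = 0.4238 × 20.06 × 0.5894 = 5.012 mg/L.
Minimum DO = 9.04 − 5.012 = 4.028 mg/L.

t_c ≈ 1.73 d; minimum DO ≈ 4.03 mg/L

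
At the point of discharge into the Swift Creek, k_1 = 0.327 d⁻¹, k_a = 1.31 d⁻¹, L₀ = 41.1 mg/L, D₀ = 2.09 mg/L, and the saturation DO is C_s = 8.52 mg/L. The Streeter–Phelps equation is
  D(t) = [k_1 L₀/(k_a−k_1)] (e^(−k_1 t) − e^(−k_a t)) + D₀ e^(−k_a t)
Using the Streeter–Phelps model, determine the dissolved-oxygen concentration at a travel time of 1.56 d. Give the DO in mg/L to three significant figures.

k_1 L₀/(k_a−k_1) = 0.327×41.1/(1.31−0.327) = 13.44/0.9830 = 13.67 mg/L.
e^(−k_1 t) = e^(−0.327×1.560) = 0.6004; e^(−k_a t) = e^(−1.31×1.560) = 0.1296.
D = 13.67 × (0.6004 − 0.1296) + 2.09 × 0.1296 = 6.438 + 0.2708 = 6.708 mg/L.
DO = C_s − D = 8.52 − 6.708 = 1.812 mg/L.

DO ≈ 1.81 mg/L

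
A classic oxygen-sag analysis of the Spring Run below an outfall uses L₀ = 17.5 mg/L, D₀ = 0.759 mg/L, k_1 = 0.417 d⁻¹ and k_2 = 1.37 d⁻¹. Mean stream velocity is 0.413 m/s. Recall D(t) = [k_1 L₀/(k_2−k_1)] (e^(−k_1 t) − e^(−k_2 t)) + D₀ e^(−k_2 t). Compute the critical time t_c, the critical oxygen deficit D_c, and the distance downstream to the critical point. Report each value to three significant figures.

t_c ≈ 1.14 d; D_c ≈ 3.31 mg/L; x_c ≈ 40.6 km

t_c = [1/(k_2−k_1)] ln[(k_2/k_1)(1 − D₀(k_2−k_1)/(k_1 L₀))]
= [1/(1.37−0.417)] ln[(1.37/0.417)(1 − 0.759×0.9530/(0.417×17.5))]
= (1/0.9530) ln[3.285 × 0.9009] = 1.049 × ln(2.960) = 1.049 × 1.085 = 1.139 d.
L(t_c) = L₀ e^(−k_1 t_c) = 17.5 × 0.6220 = 10.89 mg/L, and at the critical point k_2 D_c = k_1 L, so D_c = (0.417/1.37) × 10.89 = 3.313 mg/L.
x_c = v t_c = 0.413 m/s × 1.139 d × 86400 s/d = 40630 m ≈ 40.6 km.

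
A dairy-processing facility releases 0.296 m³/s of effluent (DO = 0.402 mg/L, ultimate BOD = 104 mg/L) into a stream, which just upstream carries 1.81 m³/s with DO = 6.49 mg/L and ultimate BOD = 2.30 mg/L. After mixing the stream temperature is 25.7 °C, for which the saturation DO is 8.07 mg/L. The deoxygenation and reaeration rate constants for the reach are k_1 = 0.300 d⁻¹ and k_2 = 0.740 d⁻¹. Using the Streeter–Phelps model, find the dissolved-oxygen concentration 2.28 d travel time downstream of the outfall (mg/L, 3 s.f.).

Mixed DO = (1.81×6.49 + 0.296×0.402)/(1.81+0.296) = 11.87/2.106 = 5.634 mg/L.
Mixed L₀ = (1.81×2.30 + 0.296×104)/(2.106) = 34.95/2.106 = 16.59 mg/L.
Initial deficit D₀ = C_s − DO₀ = 8.07 − 5.634 = 2.436 mg/L.
D(2.28) = [0.300×16.59/(0.740−0.300)](e^(−0.300×2.28) − e^(−0.740×2.28)) + 2.436 e^(−0.740×2.28)
= 11.31 × (0.5046 − 0.1850) + 2.436 × 0.1850 = 4.066 mg/L.
DO = 8.07 − 4.066 = 4.004 mg/L.

DO ≈ 4.00 mg/L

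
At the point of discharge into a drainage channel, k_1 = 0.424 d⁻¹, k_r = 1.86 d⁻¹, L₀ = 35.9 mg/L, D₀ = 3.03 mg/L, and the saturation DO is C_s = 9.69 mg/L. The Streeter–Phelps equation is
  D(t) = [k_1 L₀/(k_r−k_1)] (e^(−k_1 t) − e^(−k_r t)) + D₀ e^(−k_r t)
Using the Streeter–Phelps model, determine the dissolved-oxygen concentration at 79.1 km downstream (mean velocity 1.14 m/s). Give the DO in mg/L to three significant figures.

Travel time t = x/v = 79.1 km / (1.14 m/s) = 79100 m / 1.14 m/s = 69390 s = 0.8031 d.
k_1 L₀/(k_r−k_1) = 0.424×35.9/(1.86−0.424) = 15.22/1.436 = 10.60 mg/L.
e^(−k_1 t) = e^(−0.424×0.8031) = 0.7114; e^(−k_r t) = e^(−1.86×0.8031) = 0.2245.
D = 10.60 × (0.7114 − 0.2245) + 3.03 × 0.2245 = 5.161 + 0.6803 = 5.841 mg/L.
DO = C_s − D = 9.69 − 5.841 = 3.849 mg/L.

DO ≈ 3.85 mg/L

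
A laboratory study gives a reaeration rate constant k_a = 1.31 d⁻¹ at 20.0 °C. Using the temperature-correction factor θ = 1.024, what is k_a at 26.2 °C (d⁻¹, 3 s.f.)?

k_a ≈ 1.52 d⁻¹

k_a(T₂) = k_a(T₁) · θ^(T₂−T₁) = 1.31 × 1.024^(26.2−20.0)
= 1.31 × 1.024^6.20 = 1.31 × 1.158 = 1.518 d⁻¹.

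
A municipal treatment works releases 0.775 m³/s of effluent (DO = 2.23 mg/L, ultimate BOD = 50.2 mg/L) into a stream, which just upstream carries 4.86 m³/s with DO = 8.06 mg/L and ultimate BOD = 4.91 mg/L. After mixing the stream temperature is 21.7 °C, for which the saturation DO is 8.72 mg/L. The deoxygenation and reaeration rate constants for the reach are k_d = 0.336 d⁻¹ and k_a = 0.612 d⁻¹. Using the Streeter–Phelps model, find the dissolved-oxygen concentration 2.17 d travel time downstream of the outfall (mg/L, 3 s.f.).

Mixed DO = (4.86×8.06 + 0.775×2.23)/(4.86+0.775) = 40.90/5.635 = 7.258 mg/L.
Mixed L₀ = (4.86×4.91 + 0.775×50.2)/(5.635) = 62.77/5.635 = 11.14 mg/L.
Initial deficit D₀ = C_s − DO₀ = 8.72 − 7.258 = 1.462 mg/L.
D(2.17) = [0.336×11.14/(0.612−0.336)](e^(−0.336×2.17) − e^(−0.612×2.17)) + 1.462 e^(−0.612×2.17)
= 13.56 × (0.4823 − 0.2650) + 1.462 × 0.2650 = 3.335 mg/L.
DO = 8.72 − 3.335 = 5.385 mg/L.

DO ≈ 5.39 mg/L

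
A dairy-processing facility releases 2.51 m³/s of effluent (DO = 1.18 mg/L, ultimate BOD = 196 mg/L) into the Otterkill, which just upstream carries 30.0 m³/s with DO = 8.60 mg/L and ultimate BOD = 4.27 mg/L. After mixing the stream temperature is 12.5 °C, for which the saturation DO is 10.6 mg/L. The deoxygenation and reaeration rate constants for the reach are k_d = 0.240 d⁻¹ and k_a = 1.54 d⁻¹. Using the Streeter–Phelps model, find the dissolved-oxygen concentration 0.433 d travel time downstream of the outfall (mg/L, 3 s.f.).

DO ≈ 7.91 mg/L

Mixed DO = (30.0×8.60 + 2.51×1.18)/(30.0+2.51) = 261.0/32.51 = 8.027 mg/L.
Mixed L₀ = (30.0×4.27 + 2.51×196)/(32.51) = 620.1/32.51 = 19.07 mg/L.
Initial deficit D₀ = C_s − DO₀ = 10.6 − 8.027 = 2.573 mg/L.
D(0.433) = [0.240×19.07/(1.54−0.240)](e^(−0.240×0.433) − e^(−1.54×0.433)) + 2.573 e^(−1.54×0.433)
= 3.521 × (0.9013 − 0.5133) + 2.573 × 0.5133 = 2.687 mg/L.
DO = 10.6 − 2.687 = 7.913 mg/L.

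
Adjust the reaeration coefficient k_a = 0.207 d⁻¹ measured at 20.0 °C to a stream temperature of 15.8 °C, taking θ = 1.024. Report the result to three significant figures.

k_a(T₂) = k_a(T₁) · θ^(T₂−T₁) = 0.207 × 1.024^(15.8−20.0)
= 0.207 × 1.024^-4.20 = 0.207 × 0.9052 = 0.1874 d⁻¹.

k_a ≈ 0.187 d⁻¹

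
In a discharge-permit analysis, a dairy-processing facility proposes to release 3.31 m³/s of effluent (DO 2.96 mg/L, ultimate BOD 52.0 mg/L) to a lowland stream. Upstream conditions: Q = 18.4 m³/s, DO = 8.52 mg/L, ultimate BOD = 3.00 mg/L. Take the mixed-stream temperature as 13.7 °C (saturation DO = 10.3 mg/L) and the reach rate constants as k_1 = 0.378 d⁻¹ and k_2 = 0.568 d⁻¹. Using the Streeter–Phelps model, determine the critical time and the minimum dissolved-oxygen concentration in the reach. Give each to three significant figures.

Mixed DO = (18.4×8.52 + 3.31×2.96)/(18.4+3.31) = 166.6/21.71 = 7.672 mg/L.
Mixed L₀ = (18.4×3.00 + 3.31×52.0)/(21.71) = 227.3/21.71 = 10.47 mg/L.
Initial deficit D₀ = C_s − DO₀ = 10.3 − 7.672 = 2.628 mg/L.
t_c = (1/0.1900) ln[(0.568/0.378)(1 − 2.628×0.1900/(0.378×10.47))] = 5.263 × ln(1.313) = 1.434 d.
D_c = (0.378/0.568) × 10.47 × e^(−0.378×1.434) = 0.6655 × 10.47 × 0.5816 = 4.053 mg/L.
Minimum DO = 10.3 − 4.053 = 6.247 mg/L.

t_c ≈ 1.43 d; minimum DO ≈ 6.25 mg/L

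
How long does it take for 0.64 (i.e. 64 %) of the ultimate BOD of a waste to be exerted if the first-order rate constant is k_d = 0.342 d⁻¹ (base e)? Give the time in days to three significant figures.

t ≈ 2.99 d

y/L₀ = 1 − e^(−k_d t) = 0.64 ⇒ e^(−k_d t) = 0.360
t = −ln(0.360) / 0.342 = 1.022 / 0.342 = 2.987 d.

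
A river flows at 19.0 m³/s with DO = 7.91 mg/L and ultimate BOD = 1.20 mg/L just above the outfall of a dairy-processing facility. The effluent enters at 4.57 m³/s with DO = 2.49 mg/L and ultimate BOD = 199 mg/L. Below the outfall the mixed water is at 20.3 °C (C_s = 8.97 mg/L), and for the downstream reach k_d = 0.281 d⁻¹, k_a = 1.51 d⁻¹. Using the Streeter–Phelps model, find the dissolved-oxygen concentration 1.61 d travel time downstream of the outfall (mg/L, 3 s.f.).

Mixed DO = (19.0×7.91 + 4.57×2.49)/(19.0+4.57) = 161.7/23.57 = 6.859 mg/L.
Mixed L₀ = (19.0×1.20 + 4.57×199)/(23.57) = 932.2/23.57 = 39.55 mg/L.
Initial deficit D₀ = C_s − DO₀ = 8.97 − 6.859 = 2.111 mg/L.
D(1.61) = [0.281×39.55/(1.51−0.281)](e^(−0.281×1.61) − e^(−1.51×1.61)) + 2.111 e^(−1.51×1.61)
= 9.043 × (0.6361 − 0.08794) + 2.111 × 0.08794 = 5.143 mg/L.
DO = 8.97 − 5.143 = 3.827 mg/L.

DO ≈ 3.83 mg/L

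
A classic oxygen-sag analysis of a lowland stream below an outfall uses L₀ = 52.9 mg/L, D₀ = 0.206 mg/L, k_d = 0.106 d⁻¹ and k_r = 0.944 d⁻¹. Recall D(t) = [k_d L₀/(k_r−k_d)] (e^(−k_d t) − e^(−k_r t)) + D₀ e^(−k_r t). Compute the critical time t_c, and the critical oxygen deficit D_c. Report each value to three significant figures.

t_c = [1/(k_r−k_d)] ln[(k_r/k_d)(1 − D₀(k_r−k_d)/(k_d L₀))]
= [1/(0.944−0.106)] ln[(0.944/0.106)(1 − 0.206×0.8380/(0.106×52.9))]
= (1/0.8380) ln[8.906 × 0.9692] = 1.193 × ln(8.631) = 1.193 × 2.155 = 2.572 d.
D_c = (k_d/k_r) L₀ e^(−k_d t_c) = (0.106/0.944) × 52.9 × e^(−0.106×2.572) = 0.1123 × 52.9 × 0.7614 = 4.523 mg/L.

t_c ≈ 2.57 d; D_c ≈ 4.52 mg/L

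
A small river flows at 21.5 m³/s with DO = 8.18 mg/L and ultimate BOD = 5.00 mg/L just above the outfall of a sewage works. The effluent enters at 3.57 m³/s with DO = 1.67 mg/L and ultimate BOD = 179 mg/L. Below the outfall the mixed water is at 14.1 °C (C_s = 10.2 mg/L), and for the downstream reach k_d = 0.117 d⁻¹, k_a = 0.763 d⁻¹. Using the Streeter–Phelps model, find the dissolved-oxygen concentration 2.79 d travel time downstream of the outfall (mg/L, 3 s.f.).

Mixed DO = (21.5×8.18 + 3.57×1.67)/(21.5+3.57) = 181.8/25.07 = 7.253 mg/L.
Mixed L₀ = (21.5×5.00 + 3.57×179)/(25.07) = 746.5/25.07 = 29.78 mg/L.
Initial deficit D₀ = C_s − DO₀ = 10.2 − 7.253 = 2.947 mg/L.
D(2.79) = [0.117×29.78/(0.763−0.117)](e^(−0.117×2.79) − e^(−0.763×2.79)) + 2.947 e^(−0.763×2.79)
= 5.393 × (0.7215 − 0.1190) + 2.947 × 0.1190 = 3.600 mg/L.
DO = 10.2 − 3.600 = 6.600 mg/L.

DO ≈ 6.60 mg/L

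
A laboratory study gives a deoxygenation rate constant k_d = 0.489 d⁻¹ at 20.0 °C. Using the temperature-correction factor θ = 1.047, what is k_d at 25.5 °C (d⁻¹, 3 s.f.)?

k_d(T₂) = k_d(T₁) · θ^(T₂−T₁) = 0.489 × 1.047^(25.5−20.0)
= 0.489 × 1.047^5.50 = 0.489 × 1.287 = 0.6295 d⁻¹.

k_d ≈ 0.630 d⁻¹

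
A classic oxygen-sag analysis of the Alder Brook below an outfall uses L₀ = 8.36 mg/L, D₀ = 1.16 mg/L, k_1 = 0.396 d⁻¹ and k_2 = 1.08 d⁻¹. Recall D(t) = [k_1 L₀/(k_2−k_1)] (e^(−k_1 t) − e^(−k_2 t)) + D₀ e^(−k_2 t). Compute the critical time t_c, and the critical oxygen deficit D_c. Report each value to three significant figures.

At the critical point dD/dt = 0, so k_1 L₀ e^(−k_1 t) = k_2 D. Substituting D(t) from the Streeter–Phelps equation and solving for t gives
t_c = ln[(k_2/k_1)(1 − D₀(k_2−k_1)/(k_1 L₀))] / (k_2−k_1).
Here k_2−k_1 = 0.6840 d⁻¹ and 1 − D₀(k_2−k_1)/(k_1 L₀) = 1 − 1.16×0.6840/(0.396×8.36) = 0.7603, so
t_c = ln(2.727 × 0.7603) / 0.6840 = 0.7293 / 0.6840 = 1.066 d.
D_c = (k_1/k_2) L₀ e^(−k_1 t_c) = (0.396/1.08) × 8.36 × e^(−0.396×1.066) = 0.3667 × 8.36 × 0.6556 = 2.010 mg/L.

t_c ≈ 1.07 d; D_c ≈ 2.01 mg/L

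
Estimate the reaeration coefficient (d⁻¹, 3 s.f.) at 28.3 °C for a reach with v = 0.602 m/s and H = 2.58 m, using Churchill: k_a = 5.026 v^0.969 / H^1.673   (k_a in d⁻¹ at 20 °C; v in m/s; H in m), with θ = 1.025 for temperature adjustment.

k_a ≈ 0.773 d⁻¹

k_a(20) = 5.026 × 0.602^0.969 / 2.58^1.673 = 5.026 × 0.6115 / 4.882 = 0.6295 d⁻¹.
k_a(28.3) = 0.6295 × 1.025^(28.3−20) = 0.6295 × 1.227 = 0.7727 d⁻¹.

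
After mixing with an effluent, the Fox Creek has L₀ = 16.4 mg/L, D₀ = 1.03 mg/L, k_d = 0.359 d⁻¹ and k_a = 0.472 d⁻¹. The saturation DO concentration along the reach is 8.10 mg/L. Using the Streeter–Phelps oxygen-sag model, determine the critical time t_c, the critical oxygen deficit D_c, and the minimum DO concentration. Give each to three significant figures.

At the critical point dD/dt = 0, so k_d L₀ e^(−k_d t) = k_a D. Substituting D(t) from the Streeter–Phelps equation and solving for t gives
t_c = ln[(k_a/k_d)(1 − D₀(k_a−k_d)/(k_d L₀))] / (k_a−k_d).
Here k_a−k_d = 0.1130 d⁻¹ and 1 − D₀(k_a−k_d)/(k_d L₀) = 1 − 1.03×0.1130/(0.359×16.4) = 0.9802, so
t_c = ln(1.315 × 0.9802) / 0.1130 = 0.2537 / 0.1130 = 2.245 d.
L(t_c) = L₀ e^(−k_d t_c) = 16.4 × 0.4467 = 7.325 mg/L, and at the critical point k_a D_c = k_d L, so D_c = (0.359/0.472) × 7.325 = 5.571 mg/L.
Minimum DO = C_s − D_c = 8.10 − 5.571 = 2.529 mg/L.

t_c ≈ 2.25 d; D_c ≈ 5.57 mg/L; min DO ≈ 2.53 mg/L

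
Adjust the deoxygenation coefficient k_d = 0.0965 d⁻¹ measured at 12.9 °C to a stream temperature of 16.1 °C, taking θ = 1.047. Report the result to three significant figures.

k_d(T₂) = k_d(T₁) · θ^(T₂−T₁) = 0.0965 × 1.047^(16.1−12.9)
= 0.0965 × 1.047^3.20 = 0.0965 × 1.158 = 0.1118 d⁻¹.

k_d ≈ 0.112 d⁻¹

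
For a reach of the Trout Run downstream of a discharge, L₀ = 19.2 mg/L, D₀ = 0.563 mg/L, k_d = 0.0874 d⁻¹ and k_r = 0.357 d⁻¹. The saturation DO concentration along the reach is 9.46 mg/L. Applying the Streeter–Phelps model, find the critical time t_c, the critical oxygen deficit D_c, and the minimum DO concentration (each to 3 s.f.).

t_c ≈ 4.87 d; D_c ≈ 3.07 mg/L; min DO ≈ 6.39 mg/L

t_c = [1/(k_r−k_d)] ln[(k_r/k_d)(1 − D₀(k_r−k_d)/(k_d L₀))]
= [1/(0.357−0.0874)] ln[(0.357/0.0874)(1 − 0.563×0.2696/(0.0874×19.2))]
= (1/0.2696) ln[4.085 × 0.9095] = 3.709 × ln(3.715) = 3.709 × 1.312 = 4.868 d.
D_c = (k_d/k_r) L₀ e^(−k_d t_c) = (0.0874/0.357) × 19.2 × e^(−0.0874×4.868) = 0.2448 × 19.2 × 0.6535 = 3.072 mg/L.
Minimum DO = C_s − D_c = 9.46 − 3.072 = 6.388 mg/L.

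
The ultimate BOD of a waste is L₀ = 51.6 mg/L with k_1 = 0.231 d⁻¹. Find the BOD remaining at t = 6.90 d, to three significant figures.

L_t = L₀ e^(−k_1 t) = 51.6 × e^(−0.231×6.90) = 51.6 × 0.2031 = 10.48 mg/L.

L ≈ 10.5 mg/L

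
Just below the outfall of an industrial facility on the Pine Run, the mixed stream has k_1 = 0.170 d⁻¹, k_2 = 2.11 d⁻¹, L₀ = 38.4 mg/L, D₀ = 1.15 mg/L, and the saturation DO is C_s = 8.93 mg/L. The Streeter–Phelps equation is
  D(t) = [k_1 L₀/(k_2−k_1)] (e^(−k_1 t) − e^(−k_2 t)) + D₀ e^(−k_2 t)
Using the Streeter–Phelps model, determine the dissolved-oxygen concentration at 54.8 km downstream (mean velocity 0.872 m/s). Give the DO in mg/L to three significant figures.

Travel time t = x/v = 54.8 km / (0.872 m/s) = 54800 m / 0.872 m/s = 62840 s = 0.7274 d.
k_1 L₀/(k_2−k_1) = 0.170×38.4/(2.11−0.170) = 6.528/1.940 = 3.365 mg/L.
e^(−k_1 t) = e^(−0.170×0.7274) = 0.8837; e^(−k_2 t) = e^(−2.11×0.7274) = 0.2155.
D = 3.365 × (0.8837 − 0.2155) + 1.15 × 0.2155 = 2.248 + 0.2478 = 2.496 mg/L.
DO = C_s − D = 8.93 − 2.496 = 6.434 mg/L.

DO ≈ 6.43 mg/L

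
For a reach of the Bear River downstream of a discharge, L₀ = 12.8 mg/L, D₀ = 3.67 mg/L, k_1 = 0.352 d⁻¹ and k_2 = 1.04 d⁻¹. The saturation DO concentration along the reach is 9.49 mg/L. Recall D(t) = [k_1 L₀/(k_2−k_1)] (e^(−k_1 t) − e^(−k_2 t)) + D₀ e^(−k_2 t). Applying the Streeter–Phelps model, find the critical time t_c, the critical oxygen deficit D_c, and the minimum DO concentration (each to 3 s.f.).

t_c ≈ 0.380 d; D_c ≈ 3.79 mg/L; min DO ≈ 5.70 mg/L

With k_2/k_1 = 2.955 and 1 − D₀(k_2−k_1)/(k_1 L₀) = 0.4396,
t_c = ln(2.955 × 0.4396) / (1.04 − 0.352) = ln(1.299) / 0.6880 = 0.2614/0.6880 = 0.3800 d.
D_c = (k_1/k_2) L₀ e^(−k_1 t_c) = (0.352/1.04) × 12.8 × e^(−0.352×0.3800) = 0.3385 × 12.8 × 0.8748 = 3.790 mg/L.
Minimum DO = C_s − D_c = 9.49 − 3.790 = 5.700 mg/L.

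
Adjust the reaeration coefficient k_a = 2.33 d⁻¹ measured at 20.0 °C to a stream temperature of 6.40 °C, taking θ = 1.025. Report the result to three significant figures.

k_a ≈ 1.67 d⁻¹

k_a(T₂) = k_a(T₁) · θ^(T₂−T₁) = 2.33 × 1.025^(6.40−20.0)
= 2.33 × 1.025^-13.6 = 2.33 × 0.7148 = 1.665 d⁻¹.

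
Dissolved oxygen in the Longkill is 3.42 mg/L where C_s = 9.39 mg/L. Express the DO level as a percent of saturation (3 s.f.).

36.4 % saturation

% saturation = C/C_s × 100 = 3.42/9.39 × 100 = 36.4 %.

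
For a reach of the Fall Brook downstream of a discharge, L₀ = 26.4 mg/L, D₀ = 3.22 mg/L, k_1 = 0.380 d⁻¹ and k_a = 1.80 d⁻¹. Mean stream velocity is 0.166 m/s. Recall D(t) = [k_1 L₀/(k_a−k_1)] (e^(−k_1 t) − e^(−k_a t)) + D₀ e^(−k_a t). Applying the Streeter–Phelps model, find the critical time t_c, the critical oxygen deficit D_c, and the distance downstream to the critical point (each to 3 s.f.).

At the critical point dD/dt = 0, so k_1 L₀ e^(−k_1 t) = k_a D. Substituting D(t) from the Streeter–Phelps equation and solving for t gives
t_c = ln[(k_a/k_1)(1 − D₀(k_a−k_1)/(k_1 L₀))] / (k_a−k_1).
Here k_a−k_1 = 1.420 d⁻¹ and 1 − D₀(k_a−k_1)/(k_1 L₀) = 1 − 3.22×1.420/(0.380×26.4) = 0.5442, so
t_c = ln(4.737 × 0.5442) / 1.420 = 0.9470 / 1.420 = 0.6669 d.
L(t_c) = L₀ e^(−k_1 t_c) = 26.4 × 0.7761 = 20.49 mg/L, and at the critical point k_a D_c = k_1 L, so D_c = (0.380/1.80) × 20.49 = 4.326 mg/L.
x_c = v t_c = 0.166 m/s × 0.6669 d × 86400 s/d = 9565 m ≈ 9.56 km.

t_c ≈ 0.667 d; D_c ≈ 4.33 mg/L; x_c ≈ 9.56 km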